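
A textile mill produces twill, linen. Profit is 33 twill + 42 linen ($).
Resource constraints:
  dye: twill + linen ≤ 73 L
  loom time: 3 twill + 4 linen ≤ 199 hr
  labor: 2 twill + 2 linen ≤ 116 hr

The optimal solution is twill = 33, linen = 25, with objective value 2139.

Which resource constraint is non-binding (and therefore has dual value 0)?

dye: 58/73 (slack 15)
loom time: 199/199 (binding)
labor: 116/116 (binding)
By complementary slackness, a constraint with positive slack has shadow price 0 → dye.

dye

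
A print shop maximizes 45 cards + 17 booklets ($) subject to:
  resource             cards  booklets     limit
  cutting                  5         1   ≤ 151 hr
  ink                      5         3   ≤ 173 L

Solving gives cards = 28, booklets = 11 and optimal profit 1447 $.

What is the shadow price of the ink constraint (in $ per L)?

4

Both cutting and ink are binding at x*.
The binding rows give the dual system: 5·y_cutting + 5·y_ink = 45 and 1·y_cutting + 3·y_ink = 17.
Solving: y_cutting = 5, y_ink = 4.
Shadow price of ink = 4.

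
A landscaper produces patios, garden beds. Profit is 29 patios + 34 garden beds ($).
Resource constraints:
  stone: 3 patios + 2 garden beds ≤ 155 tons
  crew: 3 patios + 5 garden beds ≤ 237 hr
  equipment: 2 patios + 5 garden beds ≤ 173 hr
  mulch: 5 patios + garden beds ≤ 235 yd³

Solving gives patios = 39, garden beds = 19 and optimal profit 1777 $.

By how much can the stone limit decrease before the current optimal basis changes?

Binding constraints: stone, equipment. The basis is B = [[3,2],[2,5]] with det 11.
Per unit decrease in stone, x* moves by d = (-0.4545, 0.1818).
The basis stays optimal until patios reaches 0; allowable decrease = 85.8 tons.

85.8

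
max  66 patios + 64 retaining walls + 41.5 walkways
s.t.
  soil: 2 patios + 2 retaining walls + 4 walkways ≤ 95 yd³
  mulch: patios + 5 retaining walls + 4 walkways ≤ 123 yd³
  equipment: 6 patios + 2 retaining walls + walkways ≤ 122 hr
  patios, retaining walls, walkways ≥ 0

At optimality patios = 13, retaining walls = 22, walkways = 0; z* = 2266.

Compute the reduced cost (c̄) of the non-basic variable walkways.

-4

Binding: mulch and equipment. Non-binding: soil (25 unused).
Since soil is not tight, its dual is 0.
Dual feasibility on the basic columns requires 1·y_mulch + 6·y_equipment = 66, 5·y_mulch + 2·y_equipment = 64.
This yields shadow prices y_mulch = 9, y_equipment = 9.5.
Reduced cost of walkways: c₃ − yᵀa₃ = 41.5 − (9·4 + 9.5·1) = 41.5 − 45.5 = -4.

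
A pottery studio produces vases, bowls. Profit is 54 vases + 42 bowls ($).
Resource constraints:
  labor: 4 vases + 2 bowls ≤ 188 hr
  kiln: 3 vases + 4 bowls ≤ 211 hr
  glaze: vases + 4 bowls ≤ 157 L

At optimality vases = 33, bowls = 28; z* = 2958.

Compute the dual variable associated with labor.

9

Binding: labor and kiln. Non-binding: glaze (12 unused).
Since glaze is not tight, its dual is 0.
The binding rows give the dual system: 4·y_labor + 3·y_kiln = 54 and 2·y_labor + 4·y_kiln = 42.
→ y_labor = 9 and y_kiln = 6.
Shadow price of labor = 9.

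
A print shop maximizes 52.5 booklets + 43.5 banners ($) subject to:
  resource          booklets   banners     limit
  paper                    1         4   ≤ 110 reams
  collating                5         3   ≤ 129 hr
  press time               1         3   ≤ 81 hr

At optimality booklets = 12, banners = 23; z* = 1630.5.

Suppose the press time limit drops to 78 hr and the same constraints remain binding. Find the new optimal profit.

1615.5

Binding: collating and press time. Non-binding: paper (6 unused).
Since paper is not tight, its dual is 0.
The binding rows give the dual system: 5·y_collating + 1·y_press time = 52.5 and 3·y_collating + 3·y_press time = 43.5.
This yields shadow prices y_collating = 9.5, y_press time = 5.
Δz = y_press time·Δb = 5 × (-3) = -15, so new z* = 1630.5 − 15 = 1615.5.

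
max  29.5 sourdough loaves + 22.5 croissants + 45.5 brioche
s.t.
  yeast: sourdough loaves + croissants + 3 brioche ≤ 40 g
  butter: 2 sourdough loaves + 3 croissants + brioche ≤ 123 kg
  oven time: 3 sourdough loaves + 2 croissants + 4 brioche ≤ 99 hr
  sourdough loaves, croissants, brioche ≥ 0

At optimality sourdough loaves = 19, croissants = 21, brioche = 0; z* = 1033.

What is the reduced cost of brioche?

-8

Check each constraint at x*: yeast 40/40 (tight); butter 101/123 (slack 22); oven time 99/99 (tight).
Since butter is not tight, its dual is 0.
The binding rows give the dual system: 1·y_yeast + 3·y_oven time = 29.5 and 1·y_yeast + 2·y_oven time = 22.5.
This yields shadow prices y_yeast = 8.5, y_oven time = 7.
Reduced cost of brioche: c₃ − yᵀa₃ = 45.5 − (8.5·3 + 7·4) = 45.5 − 53.5 = -8.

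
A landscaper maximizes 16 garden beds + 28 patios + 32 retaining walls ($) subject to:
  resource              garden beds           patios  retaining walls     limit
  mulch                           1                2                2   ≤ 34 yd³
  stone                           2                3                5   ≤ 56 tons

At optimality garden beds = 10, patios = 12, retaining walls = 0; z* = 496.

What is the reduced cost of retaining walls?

Both mulch and stone are binding at x*.
The binding rows give the dual system: 1·y_mulch + 2·y_stone = 16 and 2·y_mulch + 3·y_stone = 28.
This yields shadow prices y_mulch = 8, y_stone = 4.
Reduced cost of retaining walls: c₃ − yᵀa₃ = 32 − (8·2 + 4·5) = 32 − 36 = -4.

-4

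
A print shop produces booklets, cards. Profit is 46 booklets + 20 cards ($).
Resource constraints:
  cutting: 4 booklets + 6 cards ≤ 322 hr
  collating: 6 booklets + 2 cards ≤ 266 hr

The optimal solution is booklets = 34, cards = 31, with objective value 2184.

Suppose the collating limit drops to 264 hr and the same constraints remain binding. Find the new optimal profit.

2170

Both cutting and collating are binding at x*.
From A_Bᵀ y = c: 4·y_cutting + 6·y_collating = 46; 6·y_cutting + 2·y_collating = 20.
→ y_cutting = 1 and y_collating = 7.
Δz = y_collating·Δb = 7 × (-2) = -14, so new z* = 2184 − 14 = 2170.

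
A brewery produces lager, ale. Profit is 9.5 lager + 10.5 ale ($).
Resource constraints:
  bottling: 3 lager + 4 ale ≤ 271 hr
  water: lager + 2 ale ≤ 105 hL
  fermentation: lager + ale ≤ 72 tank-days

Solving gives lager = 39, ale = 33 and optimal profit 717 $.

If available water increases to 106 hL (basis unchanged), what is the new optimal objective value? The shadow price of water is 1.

718

Δb = 1, so new z* = 717 + (1)·(1) = 717 + 1 = 718.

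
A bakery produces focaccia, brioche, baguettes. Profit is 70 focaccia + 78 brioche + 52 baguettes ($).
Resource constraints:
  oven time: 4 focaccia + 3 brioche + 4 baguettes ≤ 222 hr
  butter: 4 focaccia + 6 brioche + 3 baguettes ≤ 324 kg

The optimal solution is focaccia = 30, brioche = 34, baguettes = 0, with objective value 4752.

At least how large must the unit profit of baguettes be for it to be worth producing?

61.5

Check each constraint at x*: oven time 222/222 (tight); butter 324/324 (tight).
The binding rows give the dual system: 4·y_oven time + 4·y_butter = 70 and 3·y_oven time + 6·y_butter = 78.
This yields shadow prices y_oven time = 9, y_butter = 8.5.
baguettes enters the basis when its profit ≥ yᵀa₃ = 9·4 + 8.5·3 = 61.5.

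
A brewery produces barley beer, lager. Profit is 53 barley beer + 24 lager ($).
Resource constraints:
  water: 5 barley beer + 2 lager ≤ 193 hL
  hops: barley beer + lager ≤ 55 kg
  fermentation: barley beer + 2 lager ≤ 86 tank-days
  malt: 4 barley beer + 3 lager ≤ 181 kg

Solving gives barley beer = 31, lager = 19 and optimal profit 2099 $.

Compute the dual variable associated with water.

9

At the optimum: water uses 193 of 193 (binding); hops uses 50 of 55 (slack = 5); fermentation uses 69 of 86 (slack = 17); malt uses 181 of 181 (binding).
Since hops, fermentation are not tight, their duals are 0.
From A_Bᵀ y = c: 5·y_water + 4·y_malt = 53; 2·y_water + 3·y_malt = 24.
This yields shadow prices y_water = 9, y_malt = 2.
Shadow price of water = 9.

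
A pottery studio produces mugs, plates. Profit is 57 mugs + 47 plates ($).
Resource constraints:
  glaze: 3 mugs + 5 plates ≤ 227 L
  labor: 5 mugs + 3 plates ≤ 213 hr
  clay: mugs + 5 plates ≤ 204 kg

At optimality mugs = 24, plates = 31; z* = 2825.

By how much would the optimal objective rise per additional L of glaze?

At the optimum: glaze uses 227 of 227 (binding); labor uses 213 of 213 (binding); clay uses 179 of 204 (slack = 25).
Since clay is not tight, its dual is 0.
From A_Bᵀ y = c: 3·y_glaze + 5·y_labor = 57; 5·y_glaze + 3·y_labor = 47.
This yields shadow prices y_glaze = 4, y_labor = 9.
Shadow price of glaze = 4.

4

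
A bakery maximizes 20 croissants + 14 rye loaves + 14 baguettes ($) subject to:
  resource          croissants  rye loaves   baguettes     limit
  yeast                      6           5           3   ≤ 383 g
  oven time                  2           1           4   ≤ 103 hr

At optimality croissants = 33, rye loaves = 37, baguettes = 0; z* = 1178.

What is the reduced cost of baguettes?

Check each constraint at x*: yeast 383/383 (tight); oven time 103/103 (tight).
Dual feasibility on the basic columns requires 6·y_yeast + 2·y_oven time = 20, 5·y_yeast + 1·y_oven time = 14.
→ y_yeast = 2 and y_oven time = 4.
Reduced cost of baguettes: c₃ − yᵀa₃ = 14 − (2·3 + 4·4) = 14 − 22 = -8.

-8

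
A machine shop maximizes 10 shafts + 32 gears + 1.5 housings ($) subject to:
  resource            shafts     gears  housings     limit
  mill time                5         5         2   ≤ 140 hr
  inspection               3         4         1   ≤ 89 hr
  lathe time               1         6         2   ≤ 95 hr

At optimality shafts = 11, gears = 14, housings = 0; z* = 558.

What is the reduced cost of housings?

At the optimum: mill time uses 125 of 140 (slack = 15); inspection uses 89 of 89 (binding); lathe time uses 95 of 95 (binding).
Slack constraints have shadow price 0 (complementary slackness).
From A_Bᵀ y = c: 3·y_inspection + 1·y_lathe time = 10; 4·y_inspection + 6·y_lathe time = 32.
→ y_inspection = 2 and y_lathe time = 4.
Reduced cost of housings: c₃ − yᵀa₃ = 1.5 − (2·1 + 4·2) = 1.5 − 10 = -8.5.

-8.5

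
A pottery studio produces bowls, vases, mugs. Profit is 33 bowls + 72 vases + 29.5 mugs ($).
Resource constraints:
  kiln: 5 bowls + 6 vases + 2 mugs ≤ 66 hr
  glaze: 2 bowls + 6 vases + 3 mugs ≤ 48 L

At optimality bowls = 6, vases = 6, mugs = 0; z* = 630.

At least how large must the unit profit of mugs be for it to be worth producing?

33

Both kiln and glaze are binding at x*.
From A_Bᵀ y = c: 5·y_kiln + 2·y_glaze = 33; 6·y_kiln + 6·y_glaze = 72.
Solving: y_kiln = 3, y_glaze = 9.
mugs enters the basis when its profit ≥ yᵀa₃ = 3·2 + 9·3 = 33.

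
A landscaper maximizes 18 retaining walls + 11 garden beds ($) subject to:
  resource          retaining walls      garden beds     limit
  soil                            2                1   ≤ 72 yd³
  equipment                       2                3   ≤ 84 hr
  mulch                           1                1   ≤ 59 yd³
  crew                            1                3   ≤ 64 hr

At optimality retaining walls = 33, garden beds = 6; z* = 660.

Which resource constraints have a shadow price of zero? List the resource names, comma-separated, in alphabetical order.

soil: 72/72 (binding)
equipment: 84/84 (binding)
mulch: 39/59 (slack 20)
crew: 51/64 (slack 13)
By complementary slackness, a constraint with positive slack has shadow price 0 → crew, mulch.

crew, mulch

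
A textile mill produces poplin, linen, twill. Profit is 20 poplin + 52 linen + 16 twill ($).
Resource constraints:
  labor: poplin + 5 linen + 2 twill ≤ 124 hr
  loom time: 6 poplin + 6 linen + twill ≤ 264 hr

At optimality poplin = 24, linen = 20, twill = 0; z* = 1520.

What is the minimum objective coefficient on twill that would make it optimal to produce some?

18

At the optimum: labor uses 124 of 124 (binding); loom time uses 264 of 264 (binding).
The binding rows give the dual system: 1·y_labor + 6·y_loom time = 20 and 5·y_labor + 6·y_loom time = 52.
This yields shadow prices y_labor = 8, y_loom time = 2.
twill enters the basis when its profit ≥ yᵀa₃ = 8·2 + 2·1 = 18.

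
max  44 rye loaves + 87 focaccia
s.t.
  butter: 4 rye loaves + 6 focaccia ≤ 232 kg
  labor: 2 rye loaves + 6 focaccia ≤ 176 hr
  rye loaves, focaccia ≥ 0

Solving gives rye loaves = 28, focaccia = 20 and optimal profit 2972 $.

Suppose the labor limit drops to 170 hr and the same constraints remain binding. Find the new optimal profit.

At the optimum: butter uses 232 of 232 (binding); labor uses 176 of 176 (binding).
Dual feasibility on the basic columns requires 4·y_butter + 2·y_labor = 44, 6·y_butter + 6·y_labor = 87.
Solving: y_butter = 7.5, y_labor = 7.
Δz = y_labor·Δb = 7 × (-6) = -42, so new z* = 2972 − 42 = 2930.

2930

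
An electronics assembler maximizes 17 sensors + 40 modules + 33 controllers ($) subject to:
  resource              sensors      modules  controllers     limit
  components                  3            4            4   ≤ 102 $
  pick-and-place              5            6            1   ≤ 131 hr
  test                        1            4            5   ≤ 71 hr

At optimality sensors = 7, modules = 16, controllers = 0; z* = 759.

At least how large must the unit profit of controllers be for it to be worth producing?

37

At the optimum: components uses 85 of 102 (slack = 17); pick-and-place uses 131 of 131 (binding); test uses 71 of 71 (binding).
By complementary slackness, y = 0 for the non-binding constraint.
From A_Bᵀ y = c: 5·y_pick-and-place + 1·y_test = 17; 6·y_pick-and-place + 4·y_test = 40.
→ y_pick-and-place = 2 and y_test = 7.
controllers enters the basis when its profit ≥ yᵀa₃ = 2·1 + 7·5 = 37.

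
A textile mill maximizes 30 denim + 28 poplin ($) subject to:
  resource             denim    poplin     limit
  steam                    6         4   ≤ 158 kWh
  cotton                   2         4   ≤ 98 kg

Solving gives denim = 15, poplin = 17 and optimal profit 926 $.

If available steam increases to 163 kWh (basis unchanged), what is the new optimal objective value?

Both steam and cotton are binding at x*.
From A_Bᵀ y = c: 6·y_steam + 2·y_cotton = 30; 4·y_steam + 4·y_cotton = 28.
This yields shadow prices y_steam = 4, y_cotton = 3.
Δz = y_steam·Δb = 4 × (5) = 20, so new z* = 926 + 20 = 946.

946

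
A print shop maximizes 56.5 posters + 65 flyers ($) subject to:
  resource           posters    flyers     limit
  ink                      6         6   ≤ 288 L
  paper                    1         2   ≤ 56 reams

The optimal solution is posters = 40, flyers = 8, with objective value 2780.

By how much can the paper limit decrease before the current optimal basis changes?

Binding constraints: ink, paper. The basis is B = [[6,6],[1,2]] with det 6.
Per unit decrease in paper, x* moves by d = (1, -1).
The basis stays optimal until flyers reaches 0; allowable decrease = 8 reams.

8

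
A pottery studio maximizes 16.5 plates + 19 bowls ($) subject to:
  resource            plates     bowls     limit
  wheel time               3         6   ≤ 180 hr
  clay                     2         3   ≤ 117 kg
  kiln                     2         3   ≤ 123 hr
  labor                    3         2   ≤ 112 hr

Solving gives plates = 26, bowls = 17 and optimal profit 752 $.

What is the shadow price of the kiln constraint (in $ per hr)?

Binding: wheel time and labor. Non-binding: clay (14 unused), kiln (20 unused).
By complementary slackness, y = 0 for the non-binding constraints.
From A_Bᵀ y = c: 3·y_wheel time + 3·y_labor = 16.5; 6·y_wheel time + 2·y_labor = 19.
→ y_wheel time = 2 and y_labor = 3.5.
Shadow price of kiln = 0.

0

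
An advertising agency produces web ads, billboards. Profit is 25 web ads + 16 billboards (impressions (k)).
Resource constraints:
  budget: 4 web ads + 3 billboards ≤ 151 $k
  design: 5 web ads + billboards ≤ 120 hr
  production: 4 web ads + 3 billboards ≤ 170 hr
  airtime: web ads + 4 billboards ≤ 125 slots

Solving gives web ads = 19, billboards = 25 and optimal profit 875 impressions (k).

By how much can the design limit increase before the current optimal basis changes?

68.75

Binding constraints: budget, design. The basis is B = [[4,3],[5,1]] with det -11.
Per unit increase in design, x* moves by d = (0.2727, -0.3636).
The basis stays optimal until billboards reaches 0; allowable increase = 68.75 hr.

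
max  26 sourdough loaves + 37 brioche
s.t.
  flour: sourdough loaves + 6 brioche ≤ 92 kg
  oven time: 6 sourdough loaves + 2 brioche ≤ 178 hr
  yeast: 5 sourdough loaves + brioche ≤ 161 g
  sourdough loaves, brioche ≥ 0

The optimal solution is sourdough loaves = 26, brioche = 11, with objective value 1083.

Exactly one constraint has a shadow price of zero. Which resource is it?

flour: 92/92 (binding)
oven time: 178/178 (binding)
yeast: 141/161 (slack 20)
By complementary slackness, a constraint with positive slack has shadow price 0 → yeast.

yeast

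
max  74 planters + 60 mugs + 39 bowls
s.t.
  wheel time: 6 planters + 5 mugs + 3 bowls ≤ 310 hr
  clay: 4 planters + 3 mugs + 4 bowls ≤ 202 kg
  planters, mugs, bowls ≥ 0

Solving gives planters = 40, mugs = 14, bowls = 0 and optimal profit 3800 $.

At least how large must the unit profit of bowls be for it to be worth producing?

47

At the optimum: wheel time uses 310 of 310 (binding); clay uses 202 of 202 (binding).
The binding rows give the dual system: 6·y_wheel time + 4·y_clay = 74 and 5·y_wheel time + 3·y_clay = 60.
→ y_wheel time = 9 and y_clay = 5.
bowls enters the basis when its profit ≥ yᵀa₃ = 9·3 + 5·4 = 47.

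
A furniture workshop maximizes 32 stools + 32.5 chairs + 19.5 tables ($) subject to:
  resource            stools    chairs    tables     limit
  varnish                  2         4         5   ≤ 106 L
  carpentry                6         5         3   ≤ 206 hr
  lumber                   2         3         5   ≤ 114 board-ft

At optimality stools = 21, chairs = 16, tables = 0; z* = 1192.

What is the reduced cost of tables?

Check each constraint at x*: varnish 106/106 (tight); carpentry 206/206 (tight); lumber 90/114 (slack 24).
Slack constraints have shadow price 0 (complementary slackness).
The binding rows give the dual system: 2·y_varnish + 6·y_carpentry = 32 and 4·y_varnish + 5·y_carpentry = 32.5.
→ y_varnish = 2.5 and y_carpentry = 4.5.
Reduced cost of tables: c₃ − yᵀa₃ = 19.5 − (2.5·5 + 4.5·3) = 19.5 − 26 = -6.5.

-6.5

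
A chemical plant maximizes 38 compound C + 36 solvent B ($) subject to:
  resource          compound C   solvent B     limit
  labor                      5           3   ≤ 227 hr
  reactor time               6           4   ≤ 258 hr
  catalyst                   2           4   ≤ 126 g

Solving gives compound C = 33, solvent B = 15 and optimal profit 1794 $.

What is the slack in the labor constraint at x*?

17

labor used = 5·33 + 3·15 = 210; slack = 227 − 210 = 17.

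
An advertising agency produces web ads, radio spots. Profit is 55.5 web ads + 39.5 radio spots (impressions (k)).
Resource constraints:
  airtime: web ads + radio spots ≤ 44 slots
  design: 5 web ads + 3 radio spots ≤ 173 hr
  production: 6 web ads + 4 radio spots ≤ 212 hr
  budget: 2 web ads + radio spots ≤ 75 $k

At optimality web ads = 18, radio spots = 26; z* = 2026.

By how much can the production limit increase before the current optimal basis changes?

5

Binding constraints: airtime, production. The basis is B = [[1,1],[6,4]] with det -2.
Per unit increase in production, x* moves by d = (0.5, -0.5).
The basis stays optimal until design becomes binding; allowable increase = 5 hr.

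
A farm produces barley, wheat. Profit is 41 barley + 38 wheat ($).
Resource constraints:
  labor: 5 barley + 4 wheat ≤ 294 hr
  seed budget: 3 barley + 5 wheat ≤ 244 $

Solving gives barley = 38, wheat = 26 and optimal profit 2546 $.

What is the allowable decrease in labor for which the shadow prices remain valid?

Binding constraints: labor, seed budget. The basis is B = [[5,4],[3,5]] with det 13.
Per unit decrease in labor, x* moves by d = (-0.3846, 0.2308).
The basis stays optimal until barley reaches 0; allowable decrease = 98.8 hr.

98.8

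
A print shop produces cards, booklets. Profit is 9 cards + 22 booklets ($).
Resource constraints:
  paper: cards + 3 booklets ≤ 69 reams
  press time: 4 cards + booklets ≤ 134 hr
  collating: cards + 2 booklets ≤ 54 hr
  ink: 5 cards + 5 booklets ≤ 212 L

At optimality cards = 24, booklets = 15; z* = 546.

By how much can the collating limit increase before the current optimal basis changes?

Binding constraints: paper, collating. The basis is B = [[1,3],[1,2]] with det -1.
Per unit increase in collating, x* moves by d = (3, -1).
The basis stays optimal until ink becomes binding; allowable increase = 1.7 hr.

1.7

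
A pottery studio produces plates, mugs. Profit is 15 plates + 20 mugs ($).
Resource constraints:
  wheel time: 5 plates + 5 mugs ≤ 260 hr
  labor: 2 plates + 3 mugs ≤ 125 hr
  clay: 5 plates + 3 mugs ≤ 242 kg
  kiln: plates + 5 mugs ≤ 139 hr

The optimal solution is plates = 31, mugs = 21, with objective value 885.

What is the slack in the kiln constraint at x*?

3

kiln used = 1·31 + 5·21 = 136; slack = 139 − 136 = 3.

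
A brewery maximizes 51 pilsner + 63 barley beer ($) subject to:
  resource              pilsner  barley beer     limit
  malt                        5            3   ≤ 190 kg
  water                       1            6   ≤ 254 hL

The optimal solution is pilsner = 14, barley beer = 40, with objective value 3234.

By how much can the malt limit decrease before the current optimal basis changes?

63

Binding constraints: malt, water. The basis is B = [[5,3],[1,6]] with det 27.
Per unit decrease in malt, x* moves by d = (-0.2222, 0.037).
The basis stays optimal until pilsner reaches 0; allowable decrease = 63 kg.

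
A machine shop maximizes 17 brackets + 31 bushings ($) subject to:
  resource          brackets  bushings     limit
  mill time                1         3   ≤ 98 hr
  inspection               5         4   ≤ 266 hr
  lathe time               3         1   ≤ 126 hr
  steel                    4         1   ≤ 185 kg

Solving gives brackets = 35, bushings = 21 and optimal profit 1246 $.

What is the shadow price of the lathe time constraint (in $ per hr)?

2.5

At the optimum: mill time uses 98 of 98 (binding); inspection uses 259 of 266 (slack = 7); lathe time uses 126 of 126 (binding); steel uses 161 of 185 (slack = 24).
Slack constraints have shadow price 0 (complementary slackness).
The binding rows give the dual system: 1·y_mill time + 3·y_lathe time = 17 and 3·y_mill time + 1·y_lathe time = 31.
→ y_mill time = 9.5 and y_lathe time = 2.5.
Shadow price of lathe time = 2.5.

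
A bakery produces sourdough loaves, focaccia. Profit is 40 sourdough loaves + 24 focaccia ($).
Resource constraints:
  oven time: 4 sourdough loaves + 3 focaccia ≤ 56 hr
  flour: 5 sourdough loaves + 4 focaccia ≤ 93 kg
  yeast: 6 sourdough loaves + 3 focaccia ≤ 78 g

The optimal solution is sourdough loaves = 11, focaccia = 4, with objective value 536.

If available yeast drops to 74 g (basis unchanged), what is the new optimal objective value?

520

Check each constraint at x*: oven time 56/56 (tight); flour 71/93 (slack 22); yeast 78/78 (tight).
Slack constraints have shadow price 0 (complementary slackness).
From A_Bᵀ y = c: 4·y_oven time + 6·y_yeast = 40; 3·y_oven time + 3·y_yeast = 24.
This yields shadow prices y_oven time = 4, y_yeast = 4.
Δz = y_yeast·Δb = 4 × (-4) = -16, so new z* = 536 − 16 = 520.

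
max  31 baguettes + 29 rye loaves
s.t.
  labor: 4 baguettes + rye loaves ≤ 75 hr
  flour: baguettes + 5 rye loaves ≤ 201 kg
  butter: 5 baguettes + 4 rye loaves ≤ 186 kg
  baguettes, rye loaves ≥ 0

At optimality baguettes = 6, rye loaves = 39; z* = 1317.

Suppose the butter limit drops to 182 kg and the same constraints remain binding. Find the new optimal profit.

At the optimum: labor uses 63 of 75 (slack = 12); flour uses 201 of 201 (binding); butter uses 186 of 186 (binding).
Slack constraints have shadow price 0 (complementary slackness).
The binding rows give the dual system: 1·y_flour + 5·y_butter = 31 and 5·y_flour + 4·y_butter = 29.
→ y_flour = 1 and y_butter = 6.
Δz = y_butter·Δb = 6 × (-4) = -24, so new z* = 1317 − 24 = 1293.

1293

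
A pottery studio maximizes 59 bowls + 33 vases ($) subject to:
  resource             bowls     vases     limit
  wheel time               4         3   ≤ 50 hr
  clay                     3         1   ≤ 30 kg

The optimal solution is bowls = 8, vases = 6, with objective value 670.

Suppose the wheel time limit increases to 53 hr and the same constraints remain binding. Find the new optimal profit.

At the optimum: wheel time uses 50 of 50 (binding); clay uses 30 of 30 (binding).
From A_Bᵀ y = c: 4·y_wheel time + 3·y_clay = 59; 3·y_wheel time + 1·y_clay = 33.
→ y_wheel time = 8 and y_clay = 9.
Δz = y_wheel time·Δb = 8 × (3) = 24, so new z* = 670 + 24 = 694.

694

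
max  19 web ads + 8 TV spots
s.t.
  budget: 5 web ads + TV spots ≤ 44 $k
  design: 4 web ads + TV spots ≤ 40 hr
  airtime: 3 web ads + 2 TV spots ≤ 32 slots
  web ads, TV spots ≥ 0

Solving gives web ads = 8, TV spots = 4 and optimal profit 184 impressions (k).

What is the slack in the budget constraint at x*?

0

budget used = 5·8 + 1·4 = 44; slack = 44 − 44 = 0.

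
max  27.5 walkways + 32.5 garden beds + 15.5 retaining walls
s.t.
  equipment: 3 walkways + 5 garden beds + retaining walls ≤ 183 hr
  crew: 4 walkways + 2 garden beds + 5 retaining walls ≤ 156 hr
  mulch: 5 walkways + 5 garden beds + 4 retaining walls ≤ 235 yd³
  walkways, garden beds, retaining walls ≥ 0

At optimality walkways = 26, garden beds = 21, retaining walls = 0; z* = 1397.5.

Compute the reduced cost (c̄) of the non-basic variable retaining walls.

At the optimum: equipment uses 183 of 183 (binding); crew uses 146 of 156 (slack = 10); mulch uses 235 of 235 (binding).
By complementary slackness, y = 0 for the non-binding constraint.
The binding rows give the dual system: 3·y_equipment + 5·y_mulch = 27.5 and 5·y_equipment + 5·y_mulch = 32.5.
→ y_equipment = 2.5 and y_mulch = 4.
Reduced cost of retaining walls: c₃ − yᵀa₃ = 15.5 − (2.5·1 + 4·4) = 15.5 − 18.5 = -3.

-3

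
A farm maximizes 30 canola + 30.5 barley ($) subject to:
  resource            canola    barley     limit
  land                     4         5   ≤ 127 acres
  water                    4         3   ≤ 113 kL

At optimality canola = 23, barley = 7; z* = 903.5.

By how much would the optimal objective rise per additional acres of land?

Check each constraint at x*: land 127/127 (tight); water 113/113 (tight).
Dual feasibility on the basic columns requires 4·y_land + 4·y_water = 30, 5·y_land + 3·y_water = 30.5.
This yields shadow prices y_land = 4, y_water = 3.5.
Shadow price of land = 4.

4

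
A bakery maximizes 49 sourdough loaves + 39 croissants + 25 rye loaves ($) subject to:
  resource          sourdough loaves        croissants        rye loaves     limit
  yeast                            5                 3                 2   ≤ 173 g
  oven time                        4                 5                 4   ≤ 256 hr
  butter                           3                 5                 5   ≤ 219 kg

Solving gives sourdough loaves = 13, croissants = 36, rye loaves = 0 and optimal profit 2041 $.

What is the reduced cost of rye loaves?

-6

At the optimum: yeast uses 173 of 173 (binding); oven time uses 232 of 256 (slack = 24); butter uses 219 of 219 (binding).
Since oven time is not tight, its dual is 0.
The binding rows give the dual system: 5·y_yeast + 3·y_butter = 49 and 3·y_yeast + 5·y_butter = 39.
Solving: y_yeast = 8, y_butter = 3.
Reduced cost of rye loaves: c₃ − yᵀa₃ = 25 − (8·2 + 3·5) = 25 − 31 = -6.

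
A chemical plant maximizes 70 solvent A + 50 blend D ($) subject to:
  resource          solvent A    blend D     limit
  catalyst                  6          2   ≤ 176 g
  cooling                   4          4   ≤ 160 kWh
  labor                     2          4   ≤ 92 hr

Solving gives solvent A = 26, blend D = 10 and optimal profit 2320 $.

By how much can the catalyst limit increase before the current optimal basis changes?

40

Binding constraints: catalyst, labor. The basis is B = [[6,2],[2,4]] with det 20.
Per unit increase in catalyst, x* moves by d = (0.2, -0.1).
The basis stays optimal until cooling becomes binding; allowable increase = 40 g.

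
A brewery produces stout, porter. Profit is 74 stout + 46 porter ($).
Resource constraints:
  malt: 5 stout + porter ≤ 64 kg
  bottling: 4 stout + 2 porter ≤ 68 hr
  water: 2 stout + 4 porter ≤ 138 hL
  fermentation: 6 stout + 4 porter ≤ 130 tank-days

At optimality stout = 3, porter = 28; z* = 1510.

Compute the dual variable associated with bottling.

5

Check each constraint at x*: malt 43/64 (slack 21); bottling 68/68 (tight); water 118/138 (slack 20); fermentation 130/130 (tight).
By complementary slackness, y = 0 for the non-binding constraints.
The binding rows give the dual system: 4·y_bottling + 6·y_fermentation = 74 and 2·y_bottling + 4·y_fermentation = 46.
→ y_bottling = 5 and y_fermentation = 9.
Shadow price of bottling = 5.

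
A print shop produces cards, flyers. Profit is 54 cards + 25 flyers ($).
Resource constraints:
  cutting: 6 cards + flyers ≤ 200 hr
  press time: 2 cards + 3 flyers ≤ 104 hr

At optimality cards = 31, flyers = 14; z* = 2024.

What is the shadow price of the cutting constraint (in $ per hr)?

7

Both cutting and press time are binding at x*.
Dual feasibility on the basic columns requires 6·y_cutting + 2·y_press time = 54, 1·y_cutting + 3·y_press time = 25.
This yields shadow prices y_cutting = 7, y_press time = 6.
Shadow price of cutting = 7.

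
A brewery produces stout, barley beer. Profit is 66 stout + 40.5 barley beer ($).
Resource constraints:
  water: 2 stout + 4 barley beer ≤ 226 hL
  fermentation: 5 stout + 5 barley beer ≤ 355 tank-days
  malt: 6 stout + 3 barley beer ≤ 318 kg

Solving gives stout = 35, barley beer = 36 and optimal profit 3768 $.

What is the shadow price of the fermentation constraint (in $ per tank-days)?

At the optimum: water uses 214 of 226 (slack = 12); fermentation uses 355 of 355 (binding); malt uses 318 of 318 (binding).
Since water is not tight, its dual is 0.
The binding rows give the dual system: 5·y_fermentation + 6·y_malt = 66 and 5·y_fermentation + 3·y_malt = 40.5.
→ y_fermentation = 3 and y_malt = 8.5.
Shadow price of fermentation = 3.

3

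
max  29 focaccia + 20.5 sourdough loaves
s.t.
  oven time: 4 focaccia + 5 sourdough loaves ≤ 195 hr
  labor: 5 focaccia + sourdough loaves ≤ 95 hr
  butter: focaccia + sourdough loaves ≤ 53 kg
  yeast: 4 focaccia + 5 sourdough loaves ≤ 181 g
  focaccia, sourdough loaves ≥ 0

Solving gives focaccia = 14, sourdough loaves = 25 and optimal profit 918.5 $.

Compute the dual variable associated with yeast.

Check each constraint at x*: oven time 181/195 (slack 14); labor 95/95 (tight); butter 39/53 (slack 14); yeast 181/181 (tight).
Slack constraints have shadow price 0 (complementary slackness).
The binding rows give the dual system: 5·y_labor + 4·y_yeast = 29 and 1·y_labor + 5·y_yeast = 20.5.
Solving: y_labor = 3, y_yeast = 3.5.
Shadow price of yeast = 3.5.

3.5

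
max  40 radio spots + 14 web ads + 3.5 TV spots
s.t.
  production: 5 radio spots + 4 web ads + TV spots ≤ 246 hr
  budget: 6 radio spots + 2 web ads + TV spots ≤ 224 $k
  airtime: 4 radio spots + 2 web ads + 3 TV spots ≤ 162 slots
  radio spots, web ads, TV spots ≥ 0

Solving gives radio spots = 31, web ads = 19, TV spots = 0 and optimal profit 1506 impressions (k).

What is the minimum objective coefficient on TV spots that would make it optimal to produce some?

Check each constraint at x*: production 231/246 (slack 15); budget 224/224 (tight); airtime 162/162 (tight).
Slack constraints have shadow price 0 (complementary slackness).
Dual feasibility on the basic columns requires 6·y_budget + 4·y_airtime = 40, 2·y_budget + 2·y_airtime = 14.
→ y_budget = 6 and y_airtime = 1.
TV spots enters the basis when its profit ≥ yᵀa₃ = 6·1 + 1·3 = 9.

9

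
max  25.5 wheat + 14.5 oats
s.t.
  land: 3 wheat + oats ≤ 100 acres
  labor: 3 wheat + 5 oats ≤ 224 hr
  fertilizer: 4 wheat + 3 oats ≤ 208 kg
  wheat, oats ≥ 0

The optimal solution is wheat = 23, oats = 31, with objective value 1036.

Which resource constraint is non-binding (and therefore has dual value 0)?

fertilizer

land: 100/100 (binding)
labor: 224/224 (binding)
fertilizer: 185/208 (slack 23)
By complementary slackness, a constraint with positive slack has shadow price 0 → fertilizer.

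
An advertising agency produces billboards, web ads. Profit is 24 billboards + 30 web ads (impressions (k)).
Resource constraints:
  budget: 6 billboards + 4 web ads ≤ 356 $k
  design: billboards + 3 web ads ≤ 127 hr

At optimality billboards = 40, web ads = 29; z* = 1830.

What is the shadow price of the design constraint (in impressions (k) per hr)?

6

Check each constraint at x*: budget 356/356 (tight); design 127/127 (tight).
From A_Bᵀ y = c: 6·y_budget + 1·y_design = 24; 4·y_budget + 3·y_design = 30.
This yields shadow prices y_budget = 3, y_design = 6.
Shadow price of design = 6.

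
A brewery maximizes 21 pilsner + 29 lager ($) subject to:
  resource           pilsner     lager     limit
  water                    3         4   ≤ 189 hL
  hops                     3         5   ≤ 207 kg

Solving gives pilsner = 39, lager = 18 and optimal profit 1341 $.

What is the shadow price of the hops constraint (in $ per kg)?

Check each constraint at x*: water 189/189 (tight); hops 207/207 (tight).
Dual feasibility on the basic columns requires 3·y_water + 3·y_hops = 21, 4·y_water + 5·y_hops = 29.
→ y_water = 6 and y_hops = 1.
Shadow price of hops = 1.

1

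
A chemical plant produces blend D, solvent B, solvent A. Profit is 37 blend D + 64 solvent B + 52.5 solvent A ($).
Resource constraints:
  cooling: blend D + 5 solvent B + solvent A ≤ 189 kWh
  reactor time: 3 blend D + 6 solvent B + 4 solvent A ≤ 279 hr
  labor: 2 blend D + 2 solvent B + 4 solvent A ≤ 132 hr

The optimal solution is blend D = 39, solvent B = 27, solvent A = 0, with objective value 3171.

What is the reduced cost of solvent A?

-3.5

Binding: reactor time and labor. Non-binding: cooling (15 unused).
Since cooling is not tight, its dual is 0.
The binding rows give the dual system: 3·y_reactor time + 2·y_labor = 37 and 6·y_reactor time + 2·y_labor = 64.
This yields shadow prices y_reactor time = 9, y_labor = 5.
Reduced cost of solvent A: c₃ − yᵀa₃ = 52.5 − (9·4 + 5·4) = 52.5 − 56 = -3.5.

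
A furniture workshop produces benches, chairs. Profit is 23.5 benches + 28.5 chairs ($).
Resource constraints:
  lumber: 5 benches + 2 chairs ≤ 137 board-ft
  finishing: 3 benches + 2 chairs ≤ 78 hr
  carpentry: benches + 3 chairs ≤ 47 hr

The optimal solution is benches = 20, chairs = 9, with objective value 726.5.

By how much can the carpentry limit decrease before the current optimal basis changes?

Binding constraints: finishing, carpentry. The basis is B = [[3,2],[1,3]] with det 7.
Per unit decrease in carpentry, x* moves by d = (0.2857, -0.4286).
The basis stays optimal until chairs reaches 0; allowable decrease = 21 hr.

21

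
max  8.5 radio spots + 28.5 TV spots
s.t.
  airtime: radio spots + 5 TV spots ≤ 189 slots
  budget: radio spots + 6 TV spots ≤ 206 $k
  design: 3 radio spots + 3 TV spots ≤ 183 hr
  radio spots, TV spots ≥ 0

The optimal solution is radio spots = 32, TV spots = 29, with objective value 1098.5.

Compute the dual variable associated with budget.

At the optimum: airtime uses 177 of 189 (slack = 12); budget uses 206 of 206 (binding); design uses 183 of 183 (binding).
By complementary slackness, y = 0 for the non-binding constraint.
The binding rows give the dual system: 1·y_budget + 3·y_design = 8.5 and 6·y_budget + 3·y_design = 28.5.
Solving: y_budget = 4, y_design = 1.5.
Shadow price of budget = 4.

4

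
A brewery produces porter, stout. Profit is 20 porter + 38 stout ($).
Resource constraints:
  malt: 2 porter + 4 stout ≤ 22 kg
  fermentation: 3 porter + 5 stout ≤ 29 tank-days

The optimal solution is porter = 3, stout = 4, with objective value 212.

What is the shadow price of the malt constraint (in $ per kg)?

At the optimum: malt uses 22 of 22 (binding); fermentation uses 29 of 29 (binding).
Dual feasibility on the basic columns requires 2·y_malt + 3·y_fermentation = 20, 4·y_malt + 5·y_fermentation = 38.
Solving: y_malt = 7, y_fermentation = 2.
Shadow price of malt = 7.

7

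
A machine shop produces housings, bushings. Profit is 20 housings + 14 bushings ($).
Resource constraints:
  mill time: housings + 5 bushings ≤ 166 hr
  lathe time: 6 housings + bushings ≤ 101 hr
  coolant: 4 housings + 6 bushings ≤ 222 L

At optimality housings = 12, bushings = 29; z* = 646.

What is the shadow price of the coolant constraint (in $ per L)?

At the optimum: mill time uses 157 of 166 (slack = 9); lathe time uses 101 of 101 (binding); coolant uses 222 of 222 (binding).
Since mill time is not tight, its dual is 0.
From A_Bᵀ y = c: 6·y_lathe time + 4·y_coolant = 20; 1·y_lathe time + 6·y_coolant = 14.
This yields shadow prices y_lathe time = 2, y_coolant = 2.
Shadow price of coolant = 2.

2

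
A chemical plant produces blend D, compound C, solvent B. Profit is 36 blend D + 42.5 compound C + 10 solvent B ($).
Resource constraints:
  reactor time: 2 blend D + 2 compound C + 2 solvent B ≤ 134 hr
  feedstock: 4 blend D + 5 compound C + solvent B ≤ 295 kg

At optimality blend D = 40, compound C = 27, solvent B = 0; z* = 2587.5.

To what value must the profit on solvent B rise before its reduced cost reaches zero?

16.5

Both reactor time and feedstock are binding at x*.
Dual feasibility on the basic columns requires 2·y_reactor time + 4·y_feedstock = 36, 2·y_reactor time + 5·y_feedstock = 42.5.
This yields shadow prices y_reactor time = 5, y_feedstock = 6.5.
solvent B enters the basis when its profit ≥ yᵀa₃ = 5·2 + 6.5·1 = 16.5.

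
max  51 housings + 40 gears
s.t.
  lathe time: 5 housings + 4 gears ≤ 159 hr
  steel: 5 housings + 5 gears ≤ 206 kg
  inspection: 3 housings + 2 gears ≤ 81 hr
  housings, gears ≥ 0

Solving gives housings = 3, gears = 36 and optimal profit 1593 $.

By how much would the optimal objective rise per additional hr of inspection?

At the optimum: lathe time uses 159 of 159 (binding); steel uses 195 of 206 (slack = 11); inspection uses 81 of 81 (binding).
Slack constraints have shadow price 0 (complementary slackness).
The binding rows give the dual system: 5·y_lathe time + 3·y_inspection = 51 and 4·y_lathe time + 2·y_inspection = 40.
Solving: y_lathe time = 9, y_inspection = 2.
Shadow price of inspection = 2.

2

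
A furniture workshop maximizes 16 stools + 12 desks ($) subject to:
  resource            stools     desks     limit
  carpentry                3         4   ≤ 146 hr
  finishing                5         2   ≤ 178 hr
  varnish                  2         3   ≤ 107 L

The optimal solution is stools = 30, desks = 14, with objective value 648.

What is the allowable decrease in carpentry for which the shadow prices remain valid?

Binding constraints: carpentry, finishing. The basis is B = [[3,4],[5,2]] with det -14.
Per unit decrease in carpentry, x* moves by d = (0.1429, -0.3571).
The basis stays optimal until desks reaches 0; allowable decrease = 39.2 hr.

39.2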